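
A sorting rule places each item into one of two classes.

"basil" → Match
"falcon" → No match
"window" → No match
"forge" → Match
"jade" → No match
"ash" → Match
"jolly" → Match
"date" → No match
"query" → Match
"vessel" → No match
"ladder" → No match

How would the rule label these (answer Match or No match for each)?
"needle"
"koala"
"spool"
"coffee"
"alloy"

No match, Match, Match, No match, Match

A rule that fits every label: odd length — true of each 'Match' example, false of each 'No match' one.
No match: "needle", since length 6.
Match: "koala", since length 5.
Match: "spool", since length 5.
No match: "coffee", since length 6.
Match: "alloy", since length 5.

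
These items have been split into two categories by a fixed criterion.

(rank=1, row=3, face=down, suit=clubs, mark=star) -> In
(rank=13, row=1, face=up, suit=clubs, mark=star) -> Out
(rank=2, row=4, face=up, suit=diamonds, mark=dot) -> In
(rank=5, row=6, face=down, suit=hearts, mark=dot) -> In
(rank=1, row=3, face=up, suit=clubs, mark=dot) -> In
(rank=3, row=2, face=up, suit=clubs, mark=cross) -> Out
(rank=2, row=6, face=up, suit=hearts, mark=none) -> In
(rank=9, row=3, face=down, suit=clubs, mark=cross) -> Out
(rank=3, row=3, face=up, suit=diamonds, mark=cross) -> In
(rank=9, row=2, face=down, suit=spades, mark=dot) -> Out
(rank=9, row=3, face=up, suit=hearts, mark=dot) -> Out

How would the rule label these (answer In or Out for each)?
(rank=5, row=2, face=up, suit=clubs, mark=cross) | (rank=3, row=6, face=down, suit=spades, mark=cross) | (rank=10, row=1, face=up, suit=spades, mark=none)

The rule appears to be: row ≥ 3 AND rank ≤ 5.
(rank=5, row=2, face=up, suit=clubs, mark=cross) → row = 2, rank = 5 → Out. (rank=3, row=6, face=down, suit=spades, mark=cross) → row = 6, rank = 3 → In. (rank=10, row=1, face=up, suit=spades, mark=none) → row = 1, rank = 10 → Out.

Out, In, Out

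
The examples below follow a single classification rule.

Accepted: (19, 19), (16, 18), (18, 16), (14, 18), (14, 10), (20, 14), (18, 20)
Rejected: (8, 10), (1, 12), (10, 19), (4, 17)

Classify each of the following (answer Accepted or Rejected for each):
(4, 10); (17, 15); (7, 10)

The rule appears to be: first ≥ 12.
Rejected: (4, 10), since first 4. Accepted: (17, 15), since first 17. Rejected: (7, 10), since first 7.

Rejected, Accepted, Rejected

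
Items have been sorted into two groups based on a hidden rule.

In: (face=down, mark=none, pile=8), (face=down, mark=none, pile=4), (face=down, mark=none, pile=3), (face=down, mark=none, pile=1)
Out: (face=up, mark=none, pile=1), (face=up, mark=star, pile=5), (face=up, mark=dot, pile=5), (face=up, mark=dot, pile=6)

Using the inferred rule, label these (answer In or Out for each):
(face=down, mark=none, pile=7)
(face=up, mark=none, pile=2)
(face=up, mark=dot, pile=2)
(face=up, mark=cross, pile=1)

In, Out, Out, Out

One predicate separates the groups cleanly: face is down.
(face=down, mark=none, pile=7): In (face is down).
(face=up, mark=none, pile=2): Out (face is up).
(face=up, mark=dot, pile=2): Out (face is up).
(face=up, mark=cross, pile=1): Out (face is up).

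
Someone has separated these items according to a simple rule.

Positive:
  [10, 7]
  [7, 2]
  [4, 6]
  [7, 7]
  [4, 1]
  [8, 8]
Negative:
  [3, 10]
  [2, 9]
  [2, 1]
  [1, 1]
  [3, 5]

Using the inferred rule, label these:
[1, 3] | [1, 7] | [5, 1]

One predicate separates the groups cleanly: first ≥ 4.
[1, 3]: first 1, does not pass → Negative.
[1, 7]: first 1, does not pass → Negative.
[5, 1]: first 5, has this property → Positive.

Negative, Negative, Positive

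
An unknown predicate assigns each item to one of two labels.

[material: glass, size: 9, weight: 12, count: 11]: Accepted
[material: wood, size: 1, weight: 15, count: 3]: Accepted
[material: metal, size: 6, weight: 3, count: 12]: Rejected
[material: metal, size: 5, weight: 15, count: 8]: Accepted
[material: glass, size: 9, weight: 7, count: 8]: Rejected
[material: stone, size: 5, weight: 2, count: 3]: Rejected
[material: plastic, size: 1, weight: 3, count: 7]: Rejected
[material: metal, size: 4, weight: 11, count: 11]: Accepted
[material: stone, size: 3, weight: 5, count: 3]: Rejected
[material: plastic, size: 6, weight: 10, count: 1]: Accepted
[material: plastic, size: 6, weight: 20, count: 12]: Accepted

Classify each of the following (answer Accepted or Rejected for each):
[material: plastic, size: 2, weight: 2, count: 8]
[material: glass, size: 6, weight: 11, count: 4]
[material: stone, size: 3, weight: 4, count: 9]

Every 'Accepted' example satisfies: weight ≥ 10. None of the 'Rejected' examples do.
[material: plastic, size: 2, weight: 2, count: 8]: weight = 2, doesn't match → Rejected.
[material: glass, size: 6, weight: 11, count: 4]: weight = 11, passes → Accepted.
[material: stone, size: 3, weight: 4, count: 9]: weight = 4, doesn't match → Rejected.

Rejected, Accepted, Rejected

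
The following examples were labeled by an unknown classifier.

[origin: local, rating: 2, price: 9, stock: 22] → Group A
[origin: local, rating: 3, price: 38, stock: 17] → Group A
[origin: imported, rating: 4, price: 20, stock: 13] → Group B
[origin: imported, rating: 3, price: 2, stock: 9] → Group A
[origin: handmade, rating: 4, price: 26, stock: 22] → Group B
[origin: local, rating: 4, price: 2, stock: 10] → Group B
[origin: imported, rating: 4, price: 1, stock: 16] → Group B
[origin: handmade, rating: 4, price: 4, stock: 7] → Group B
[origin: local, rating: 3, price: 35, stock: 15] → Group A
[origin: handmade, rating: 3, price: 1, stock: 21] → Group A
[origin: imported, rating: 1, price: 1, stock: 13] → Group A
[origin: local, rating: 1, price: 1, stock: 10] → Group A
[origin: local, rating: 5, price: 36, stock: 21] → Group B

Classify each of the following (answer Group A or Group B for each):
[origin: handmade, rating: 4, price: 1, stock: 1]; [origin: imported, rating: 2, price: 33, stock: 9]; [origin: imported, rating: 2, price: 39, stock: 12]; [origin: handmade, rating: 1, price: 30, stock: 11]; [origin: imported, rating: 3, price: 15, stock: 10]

The common property of the 'Group A' items is: rating ≤ 3. No 'Group B' item has it.
[origin: handmade, rating: 4, price: 1, stock: 1]: rating = 4, does not pass → Group B. [origin: imported, rating: 2, price: 33, stock: 9]: rating = 2, has this property → Group A. [origin: imported, rating: 2, price: 39, stock: 12]: rating = 2, has this property → Group A. [origin: handmade, rating: 1, price: 30, stock: 11]: rating = 1, has this property → Group A. [origin: imported, rating: 3, price: 15, stock: 10]: rating = 3, has this property → Group A.

Group B, Group A, Group A, Group A, Group A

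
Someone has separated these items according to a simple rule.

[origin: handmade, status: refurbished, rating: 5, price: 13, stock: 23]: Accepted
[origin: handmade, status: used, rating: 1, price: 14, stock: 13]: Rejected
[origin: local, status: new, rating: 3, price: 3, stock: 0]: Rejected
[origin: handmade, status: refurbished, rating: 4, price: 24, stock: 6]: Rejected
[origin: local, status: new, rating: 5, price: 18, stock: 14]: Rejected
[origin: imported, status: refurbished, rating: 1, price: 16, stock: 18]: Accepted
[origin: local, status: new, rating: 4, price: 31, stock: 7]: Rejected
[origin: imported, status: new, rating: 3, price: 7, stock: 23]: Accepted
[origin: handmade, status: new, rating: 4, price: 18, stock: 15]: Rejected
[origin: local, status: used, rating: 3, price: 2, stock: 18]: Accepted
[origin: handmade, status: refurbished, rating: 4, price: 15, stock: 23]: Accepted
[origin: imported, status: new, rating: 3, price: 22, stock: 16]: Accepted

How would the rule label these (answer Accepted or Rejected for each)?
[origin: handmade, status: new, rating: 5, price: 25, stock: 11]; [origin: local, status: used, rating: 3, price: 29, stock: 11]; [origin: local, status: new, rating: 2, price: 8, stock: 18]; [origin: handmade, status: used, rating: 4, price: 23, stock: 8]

Rejected, Rejected, Accepted, Rejected

Rule: stock ≥ 16. This holds for each 'Accepted' example and fails for each 'Rejected' one.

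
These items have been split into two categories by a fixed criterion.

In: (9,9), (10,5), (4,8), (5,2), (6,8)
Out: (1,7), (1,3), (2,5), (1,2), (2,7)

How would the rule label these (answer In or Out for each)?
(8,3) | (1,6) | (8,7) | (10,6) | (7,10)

In, Out, In, In, In

The pattern is that an item is 'In' exactly when: first ≥ 3.
(8,3) — first 8, hence In.
(1,6) — first 1, hence Out.
(8,7) — first 8, hence In.
(10,6) — first 10, hence In.
(7,10) — first 7, hence In.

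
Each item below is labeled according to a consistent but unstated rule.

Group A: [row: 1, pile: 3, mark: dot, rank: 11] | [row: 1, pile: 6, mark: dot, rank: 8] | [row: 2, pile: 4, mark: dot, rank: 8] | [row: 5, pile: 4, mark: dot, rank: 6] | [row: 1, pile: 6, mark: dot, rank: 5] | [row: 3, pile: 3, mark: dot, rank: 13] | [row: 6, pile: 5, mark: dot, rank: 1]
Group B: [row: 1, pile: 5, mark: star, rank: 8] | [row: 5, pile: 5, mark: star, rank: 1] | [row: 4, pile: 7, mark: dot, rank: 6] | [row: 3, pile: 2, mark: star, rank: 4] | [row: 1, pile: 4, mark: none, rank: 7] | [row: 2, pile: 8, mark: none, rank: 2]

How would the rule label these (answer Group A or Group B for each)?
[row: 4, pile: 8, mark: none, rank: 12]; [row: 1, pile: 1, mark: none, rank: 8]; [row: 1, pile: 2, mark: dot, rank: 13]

The pattern is that an item is 'Group A' exactly when: mark is dot AND pile ≤ 6.
[row: 4, pile: 8, mark: none, rank: 12] → mark is none, pile = 8 → Group B.
[row: 1, pile: 1, mark: none, rank: 8] → mark is none, pile = 1 → Group B.
[row: 1, pile: 2, mark: dot, rank: 13] → mark is dot, pile = 2 → Group A.

Group B, Group B, Group A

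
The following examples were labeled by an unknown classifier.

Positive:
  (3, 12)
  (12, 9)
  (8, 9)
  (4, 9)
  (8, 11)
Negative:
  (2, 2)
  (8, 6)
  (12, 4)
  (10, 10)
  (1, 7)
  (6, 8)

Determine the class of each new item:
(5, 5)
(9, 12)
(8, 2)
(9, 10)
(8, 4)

Negative, Positive, Negative, Positive, Negative

A rule that fits every label: sum is odd — true of each 'Positive' example, false of each 'Negative' one.
(5, 5): 5+5 = 10 — does not fit, so Negative.
(9, 12): 9+12 = 21 — meets the rule, so Positive.
(8, 2): 8+2 = 10 — does not fit, so Negative.
(9, 10): 9+10 = 19 — meets the rule, so Positive.
(8, 4): 8+4 = 12 — does not fit, so Negative.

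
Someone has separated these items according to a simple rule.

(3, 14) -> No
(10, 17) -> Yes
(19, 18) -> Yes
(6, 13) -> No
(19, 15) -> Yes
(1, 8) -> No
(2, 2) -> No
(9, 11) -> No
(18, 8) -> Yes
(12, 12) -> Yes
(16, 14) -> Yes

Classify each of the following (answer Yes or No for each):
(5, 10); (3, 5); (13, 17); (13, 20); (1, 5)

'Yes' ⟺ sum ≥ 24.
(5, 10): No (5+10 = 15). (3, 5): No (3+5 = 8). (13, 17): Yes (13+17 = 30). (13, 20): Yes (13+20 = 33). (1, 5): No (1+5 = 6).

No, No, Yes, Yes, No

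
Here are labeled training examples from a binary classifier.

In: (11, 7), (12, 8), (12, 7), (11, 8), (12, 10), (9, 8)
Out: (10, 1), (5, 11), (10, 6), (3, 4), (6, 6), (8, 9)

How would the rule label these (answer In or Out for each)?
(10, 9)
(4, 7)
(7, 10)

In, Out, Out

'In' ⟺ first > second AND sum ≥ 17.
(10, 9) — 10 > 9, 10+9 = 19, hence In. (4, 7) — 4 < 7, 4+7 = 11, hence Out. (7, 10) — 7 < 10, 7+10 = 17, hence Out.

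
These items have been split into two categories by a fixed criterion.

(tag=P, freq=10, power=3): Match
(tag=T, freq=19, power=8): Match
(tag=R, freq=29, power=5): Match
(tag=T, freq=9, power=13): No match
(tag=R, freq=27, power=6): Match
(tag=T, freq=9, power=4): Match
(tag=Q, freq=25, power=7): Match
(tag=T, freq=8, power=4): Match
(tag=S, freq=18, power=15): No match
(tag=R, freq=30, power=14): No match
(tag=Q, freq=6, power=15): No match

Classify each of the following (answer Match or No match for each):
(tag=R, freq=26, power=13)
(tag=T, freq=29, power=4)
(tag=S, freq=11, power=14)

No match, Match, No match

The simplest hypothesis consistent with all the labels is: power ≤ 8.
No match: (tag=R, freq=26, power=13), since power = 13. Match: (tag=T, freq=29, power=4), since power = 4. No match: (tag=S, freq=11, power=14), since power = 14.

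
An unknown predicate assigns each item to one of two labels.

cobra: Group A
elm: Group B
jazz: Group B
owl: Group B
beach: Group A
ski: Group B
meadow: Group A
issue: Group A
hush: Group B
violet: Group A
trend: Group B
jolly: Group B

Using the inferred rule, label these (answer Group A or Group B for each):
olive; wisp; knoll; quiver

Group A, Group B, Group B, Group A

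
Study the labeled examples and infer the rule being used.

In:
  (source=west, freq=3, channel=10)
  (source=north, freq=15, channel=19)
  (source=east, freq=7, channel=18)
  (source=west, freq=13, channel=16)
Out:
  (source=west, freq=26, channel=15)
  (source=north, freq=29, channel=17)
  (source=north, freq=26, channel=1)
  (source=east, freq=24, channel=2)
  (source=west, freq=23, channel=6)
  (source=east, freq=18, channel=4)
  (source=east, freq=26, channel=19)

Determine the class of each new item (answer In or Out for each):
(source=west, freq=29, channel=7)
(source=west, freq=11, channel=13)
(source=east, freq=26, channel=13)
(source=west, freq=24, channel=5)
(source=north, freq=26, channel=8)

'In' ⟺ freq ≤ 15.
(source=west, freq=29, channel=7) — freq = 29, hence Out. (source=west, freq=11, channel=13) — freq = 11, hence In. (source=east, freq=26, channel=13) — freq = 26, hence Out. (source=west, freq=24, channel=5) — freq = 24, hence Out. (source=north, freq=26, channel=8) — freq = 26, hence Out.

Out, In, Out, Out, Out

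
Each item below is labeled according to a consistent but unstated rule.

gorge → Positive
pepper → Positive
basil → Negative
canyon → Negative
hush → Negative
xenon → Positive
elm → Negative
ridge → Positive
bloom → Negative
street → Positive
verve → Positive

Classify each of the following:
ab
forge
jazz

Rule: length ≥ 4 AND contains 'e'. This holds for each 'Positive' example and fails for each 'Negative' one.
ab: length 2, no 'e' — does not fit, so Negative.
forge: length 5, has 'e' — satisfies this, so Positive.
jazz: length 4, no 'e' — does not fit, so Negative.

Negative, Positive, Negative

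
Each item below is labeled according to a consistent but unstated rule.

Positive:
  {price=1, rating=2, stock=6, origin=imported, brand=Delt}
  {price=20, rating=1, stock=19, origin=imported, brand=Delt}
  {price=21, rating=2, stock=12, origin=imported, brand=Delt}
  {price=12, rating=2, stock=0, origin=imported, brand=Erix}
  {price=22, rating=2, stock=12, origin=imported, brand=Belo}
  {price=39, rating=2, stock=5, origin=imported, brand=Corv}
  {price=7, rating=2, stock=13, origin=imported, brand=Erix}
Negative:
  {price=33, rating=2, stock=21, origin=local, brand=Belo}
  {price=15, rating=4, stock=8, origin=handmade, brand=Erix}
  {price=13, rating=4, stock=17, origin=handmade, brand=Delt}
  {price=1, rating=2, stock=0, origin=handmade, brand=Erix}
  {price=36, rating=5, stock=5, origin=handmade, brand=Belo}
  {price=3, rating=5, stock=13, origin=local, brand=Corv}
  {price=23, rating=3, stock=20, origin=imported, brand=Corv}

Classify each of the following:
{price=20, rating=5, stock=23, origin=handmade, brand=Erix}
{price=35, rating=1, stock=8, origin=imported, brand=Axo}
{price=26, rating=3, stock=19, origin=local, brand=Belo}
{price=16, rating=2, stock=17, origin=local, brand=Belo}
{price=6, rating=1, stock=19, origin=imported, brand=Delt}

'Positive' ⟺ origin is imported AND rating ≤ 2.

Negative, Positive, Negative, Negative, Positive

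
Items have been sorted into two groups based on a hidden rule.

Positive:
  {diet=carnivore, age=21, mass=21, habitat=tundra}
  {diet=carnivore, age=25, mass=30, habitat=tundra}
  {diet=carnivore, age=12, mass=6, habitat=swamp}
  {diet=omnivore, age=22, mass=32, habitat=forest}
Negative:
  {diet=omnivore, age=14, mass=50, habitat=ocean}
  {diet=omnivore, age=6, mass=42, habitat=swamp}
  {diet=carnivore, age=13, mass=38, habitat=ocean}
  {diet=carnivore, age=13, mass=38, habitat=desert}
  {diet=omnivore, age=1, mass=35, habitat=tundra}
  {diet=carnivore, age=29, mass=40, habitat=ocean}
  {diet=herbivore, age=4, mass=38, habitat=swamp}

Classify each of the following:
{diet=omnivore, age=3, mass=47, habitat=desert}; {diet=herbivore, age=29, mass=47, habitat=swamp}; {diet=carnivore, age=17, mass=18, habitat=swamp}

Negative, Negative, Positive

Rule: mass ≤ 32. This holds for each 'Positive' example and fails for each 'Negative' one.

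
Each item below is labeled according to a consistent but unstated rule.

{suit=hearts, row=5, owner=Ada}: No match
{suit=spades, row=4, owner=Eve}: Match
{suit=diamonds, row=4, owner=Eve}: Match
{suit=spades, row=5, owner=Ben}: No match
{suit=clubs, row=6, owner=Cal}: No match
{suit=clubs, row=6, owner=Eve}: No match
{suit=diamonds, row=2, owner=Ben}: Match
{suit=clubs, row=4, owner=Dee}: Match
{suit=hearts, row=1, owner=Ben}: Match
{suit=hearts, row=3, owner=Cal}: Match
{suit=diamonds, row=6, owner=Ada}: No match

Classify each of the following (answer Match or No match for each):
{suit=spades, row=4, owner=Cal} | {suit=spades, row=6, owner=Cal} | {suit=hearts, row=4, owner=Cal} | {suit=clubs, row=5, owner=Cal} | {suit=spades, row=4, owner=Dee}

Match, No match, Match, No match, Match

The pattern is that an item is 'Match' exactly when: row ≤ 4.
{suit=spades, row=4, owner=Cal}: row = 4, matches → Match.
{suit=spades, row=6, owner=Cal}: row = 6, doesn't qualify → No match.
{suit=hearts, row=4, owner=Cal}: row = 4, matches → Match.
{suit=clubs, row=5, owner=Cal}: row = 5, doesn't qualify → No match.
{suit=spades, row=4, owner=Dee}: row = 4, matches → Match.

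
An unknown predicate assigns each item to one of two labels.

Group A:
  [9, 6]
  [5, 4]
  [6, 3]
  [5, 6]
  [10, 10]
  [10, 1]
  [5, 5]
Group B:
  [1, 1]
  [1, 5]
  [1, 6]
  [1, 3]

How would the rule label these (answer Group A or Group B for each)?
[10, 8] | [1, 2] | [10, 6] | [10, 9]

Group A, Group B, Group A, Group A

The rule appears to be: sum ≥ 9.
[10, 8] → 10+8 = 18 → Group A. [1, 2] → 1+2 = 3 → Group B. [10, 6] → 10+6 = 16 → Group A. [10, 9] → 10+9 = 19 → Group A.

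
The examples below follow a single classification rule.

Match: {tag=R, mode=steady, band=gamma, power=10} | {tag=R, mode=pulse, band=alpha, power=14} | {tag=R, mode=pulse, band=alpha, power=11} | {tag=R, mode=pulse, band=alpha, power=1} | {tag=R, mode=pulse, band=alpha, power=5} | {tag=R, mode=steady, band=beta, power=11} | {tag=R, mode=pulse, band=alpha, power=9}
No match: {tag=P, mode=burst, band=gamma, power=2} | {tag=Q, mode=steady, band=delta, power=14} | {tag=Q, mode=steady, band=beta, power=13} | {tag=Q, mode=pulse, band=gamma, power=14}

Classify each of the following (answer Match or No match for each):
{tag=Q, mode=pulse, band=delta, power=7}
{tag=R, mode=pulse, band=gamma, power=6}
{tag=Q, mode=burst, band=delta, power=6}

No match, Match, No match

Looking at the examples, the only property every 'Match' case has and every 'No match' case lacks is: tag is R.
{tag=Q, mode=pulse, band=delta, power=7} — tag is Q, hence No match.
{tag=R, mode=pulse, band=gamma, power=6} — tag is R, hence Match.
{tag=Q, mode=burst, band=delta, power=6} — tag is Q, hence No match.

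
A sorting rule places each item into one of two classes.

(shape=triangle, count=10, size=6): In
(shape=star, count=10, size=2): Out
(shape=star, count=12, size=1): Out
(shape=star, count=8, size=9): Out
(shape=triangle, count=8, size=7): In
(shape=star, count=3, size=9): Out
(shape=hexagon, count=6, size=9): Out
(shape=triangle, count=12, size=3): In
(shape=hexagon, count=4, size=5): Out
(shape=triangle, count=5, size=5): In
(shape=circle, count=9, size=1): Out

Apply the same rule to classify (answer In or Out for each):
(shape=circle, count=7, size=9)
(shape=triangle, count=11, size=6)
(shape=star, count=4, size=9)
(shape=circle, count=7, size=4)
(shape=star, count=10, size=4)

Rule: shape is triangle. This holds for each 'In' example and fails for each 'Out' one.

Out, In, Out, Out, Out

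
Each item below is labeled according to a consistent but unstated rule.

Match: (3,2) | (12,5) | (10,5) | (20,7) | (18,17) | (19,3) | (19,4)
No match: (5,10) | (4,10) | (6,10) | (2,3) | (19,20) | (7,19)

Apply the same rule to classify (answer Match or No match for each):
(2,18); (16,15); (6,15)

No match, Match, No match

The common property of the 'Match' items is: first > second. No 'No match' item has it.
(2,18) → 2 < 18 → No match.
(16,15) → 16 > 15 → Match.
(6,15) → 6 < 15 → No match.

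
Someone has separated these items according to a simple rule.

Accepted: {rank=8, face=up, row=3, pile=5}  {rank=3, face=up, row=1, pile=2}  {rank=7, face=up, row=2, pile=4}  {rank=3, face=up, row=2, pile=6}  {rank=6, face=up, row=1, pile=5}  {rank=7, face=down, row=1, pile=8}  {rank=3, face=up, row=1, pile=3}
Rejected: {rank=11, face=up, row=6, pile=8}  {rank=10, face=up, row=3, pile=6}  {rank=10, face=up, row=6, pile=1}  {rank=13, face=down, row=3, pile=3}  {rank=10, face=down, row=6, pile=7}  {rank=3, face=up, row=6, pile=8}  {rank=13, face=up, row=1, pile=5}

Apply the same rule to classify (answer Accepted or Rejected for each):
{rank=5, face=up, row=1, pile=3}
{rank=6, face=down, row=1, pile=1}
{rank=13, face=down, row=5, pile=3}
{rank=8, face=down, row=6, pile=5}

The common property of the 'Accepted' items is: rank ≤ 8 AND row ≤ 3. No 'Rejected' item has it.

Accepted, Accepted, Rejected, Rejected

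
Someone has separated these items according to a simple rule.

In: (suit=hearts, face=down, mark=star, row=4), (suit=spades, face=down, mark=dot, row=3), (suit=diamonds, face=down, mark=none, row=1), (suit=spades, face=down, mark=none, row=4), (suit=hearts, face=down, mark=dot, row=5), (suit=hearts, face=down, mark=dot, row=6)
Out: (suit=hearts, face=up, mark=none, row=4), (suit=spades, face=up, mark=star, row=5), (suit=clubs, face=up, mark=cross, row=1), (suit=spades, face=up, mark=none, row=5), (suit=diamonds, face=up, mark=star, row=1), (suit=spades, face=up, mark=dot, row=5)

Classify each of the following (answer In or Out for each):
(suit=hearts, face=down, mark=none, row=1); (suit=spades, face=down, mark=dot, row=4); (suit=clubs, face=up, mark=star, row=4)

In, In, Out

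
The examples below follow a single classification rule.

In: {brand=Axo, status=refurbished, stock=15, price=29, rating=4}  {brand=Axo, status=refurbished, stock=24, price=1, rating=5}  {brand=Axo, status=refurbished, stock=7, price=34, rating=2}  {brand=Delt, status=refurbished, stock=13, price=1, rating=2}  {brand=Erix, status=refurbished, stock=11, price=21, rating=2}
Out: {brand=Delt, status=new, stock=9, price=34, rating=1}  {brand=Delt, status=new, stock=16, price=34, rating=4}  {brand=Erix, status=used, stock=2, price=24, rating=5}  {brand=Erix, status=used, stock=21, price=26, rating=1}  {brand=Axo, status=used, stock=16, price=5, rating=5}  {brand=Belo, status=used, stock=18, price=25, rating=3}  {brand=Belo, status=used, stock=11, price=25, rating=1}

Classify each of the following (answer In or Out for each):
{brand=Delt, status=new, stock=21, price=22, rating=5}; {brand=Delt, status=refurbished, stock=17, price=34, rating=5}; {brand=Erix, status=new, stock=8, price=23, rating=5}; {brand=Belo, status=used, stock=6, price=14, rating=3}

Out, In, Out, Out

Every 'In' example satisfies: status is refurbished. None of the 'Out' examples do.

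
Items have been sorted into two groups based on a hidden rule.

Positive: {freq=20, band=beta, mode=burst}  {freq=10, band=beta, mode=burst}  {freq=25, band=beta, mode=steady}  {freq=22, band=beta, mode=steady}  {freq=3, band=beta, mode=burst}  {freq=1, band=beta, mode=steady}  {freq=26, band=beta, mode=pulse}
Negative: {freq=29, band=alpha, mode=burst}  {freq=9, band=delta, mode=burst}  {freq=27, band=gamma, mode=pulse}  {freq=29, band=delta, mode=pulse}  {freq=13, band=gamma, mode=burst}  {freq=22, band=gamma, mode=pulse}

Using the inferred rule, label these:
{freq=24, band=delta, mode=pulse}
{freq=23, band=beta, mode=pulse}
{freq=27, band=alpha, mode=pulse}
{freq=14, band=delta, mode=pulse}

The simplest hypothesis consistent with all the labels is: band is beta.
{freq=24, band=delta, mode=pulse}: band is delta — doesn't match, so Negative. {freq=23, band=beta, mode=pulse}: band is beta — qualifies, so Positive. {freq=27, band=alpha, mode=pulse}: band is alpha — doesn't match, so Negative. {freq=14, band=delta, mode=pulse}: band is delta — doesn't match, so Negative.

Negative, Positive, Negative, Negative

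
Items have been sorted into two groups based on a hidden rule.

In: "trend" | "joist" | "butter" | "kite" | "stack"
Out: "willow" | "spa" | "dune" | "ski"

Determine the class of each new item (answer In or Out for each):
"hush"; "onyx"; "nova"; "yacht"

Out, Out, Out, In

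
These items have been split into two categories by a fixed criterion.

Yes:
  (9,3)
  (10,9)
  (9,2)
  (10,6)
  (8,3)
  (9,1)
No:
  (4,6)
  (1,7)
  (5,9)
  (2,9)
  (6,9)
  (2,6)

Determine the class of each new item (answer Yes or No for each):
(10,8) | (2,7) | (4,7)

Yes, No, No

Rule: first > second. This holds for each 'Yes' example and fails for each 'No' one.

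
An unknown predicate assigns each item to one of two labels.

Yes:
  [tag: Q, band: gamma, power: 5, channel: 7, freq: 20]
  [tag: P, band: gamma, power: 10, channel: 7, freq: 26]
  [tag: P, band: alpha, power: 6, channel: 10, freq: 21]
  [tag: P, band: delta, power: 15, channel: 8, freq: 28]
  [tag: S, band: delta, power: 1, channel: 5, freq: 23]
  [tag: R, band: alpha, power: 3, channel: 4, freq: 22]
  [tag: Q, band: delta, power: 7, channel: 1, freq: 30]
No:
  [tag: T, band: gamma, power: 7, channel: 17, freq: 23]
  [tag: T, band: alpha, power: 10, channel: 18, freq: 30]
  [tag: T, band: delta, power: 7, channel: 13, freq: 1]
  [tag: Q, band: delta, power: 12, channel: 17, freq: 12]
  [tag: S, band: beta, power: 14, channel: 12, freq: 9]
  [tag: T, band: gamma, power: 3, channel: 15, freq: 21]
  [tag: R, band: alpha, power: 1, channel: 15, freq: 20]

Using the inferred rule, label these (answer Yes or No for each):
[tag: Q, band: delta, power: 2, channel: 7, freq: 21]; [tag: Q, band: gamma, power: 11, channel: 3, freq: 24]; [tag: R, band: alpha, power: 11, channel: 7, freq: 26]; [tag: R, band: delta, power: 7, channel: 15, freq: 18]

Yes, Yes, Yes, No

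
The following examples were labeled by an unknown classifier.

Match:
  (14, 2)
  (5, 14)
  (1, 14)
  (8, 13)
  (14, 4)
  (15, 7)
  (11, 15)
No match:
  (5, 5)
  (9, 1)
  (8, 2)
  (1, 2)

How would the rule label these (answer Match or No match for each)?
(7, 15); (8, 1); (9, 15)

Match, No match, Match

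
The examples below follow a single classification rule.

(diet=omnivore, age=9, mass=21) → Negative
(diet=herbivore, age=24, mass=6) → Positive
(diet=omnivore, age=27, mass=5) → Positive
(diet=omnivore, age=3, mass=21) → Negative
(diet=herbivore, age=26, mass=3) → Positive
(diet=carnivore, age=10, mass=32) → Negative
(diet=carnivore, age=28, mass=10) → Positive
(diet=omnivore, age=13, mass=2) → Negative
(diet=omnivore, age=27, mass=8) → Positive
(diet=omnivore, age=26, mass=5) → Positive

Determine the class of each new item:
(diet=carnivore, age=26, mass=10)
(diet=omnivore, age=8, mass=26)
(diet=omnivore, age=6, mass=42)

Positive, Negative, Negative

The pattern is that an item is 'Positive' exactly when: age ≥ 24.
(diet=carnivore, age=26, mass=10) → age = 26 → Positive.
(diet=omnivore, age=8, mass=26) → age = 8 → Negative.
(diet=omnivore, age=6, mass=42) → age = 6 → Negative.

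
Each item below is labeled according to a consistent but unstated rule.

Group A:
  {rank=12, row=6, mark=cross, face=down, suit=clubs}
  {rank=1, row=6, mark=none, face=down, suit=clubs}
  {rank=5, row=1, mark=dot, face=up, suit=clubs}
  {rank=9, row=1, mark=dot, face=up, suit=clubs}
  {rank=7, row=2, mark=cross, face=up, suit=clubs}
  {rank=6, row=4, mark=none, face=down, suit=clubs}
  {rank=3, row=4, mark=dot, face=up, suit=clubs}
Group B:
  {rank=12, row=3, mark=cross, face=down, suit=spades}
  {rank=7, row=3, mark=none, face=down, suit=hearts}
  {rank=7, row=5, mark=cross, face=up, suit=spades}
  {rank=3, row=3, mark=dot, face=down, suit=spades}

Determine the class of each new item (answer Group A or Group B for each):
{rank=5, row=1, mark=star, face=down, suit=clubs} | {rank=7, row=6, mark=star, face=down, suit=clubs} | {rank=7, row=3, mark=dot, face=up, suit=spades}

Group A, Group A, Group B

One predicate separates the groups cleanly: suit is clubs.
{rank=5, row=1, mark=star, face=down, suit=clubs} — suit is clubs, hence Group A. {rank=7, row=6, mark=star, face=down, suit=clubs} — suit is clubs, hence Group A. {rank=7, row=3, mark=dot, face=up, suit=spades} — suit is spades, hence Group B.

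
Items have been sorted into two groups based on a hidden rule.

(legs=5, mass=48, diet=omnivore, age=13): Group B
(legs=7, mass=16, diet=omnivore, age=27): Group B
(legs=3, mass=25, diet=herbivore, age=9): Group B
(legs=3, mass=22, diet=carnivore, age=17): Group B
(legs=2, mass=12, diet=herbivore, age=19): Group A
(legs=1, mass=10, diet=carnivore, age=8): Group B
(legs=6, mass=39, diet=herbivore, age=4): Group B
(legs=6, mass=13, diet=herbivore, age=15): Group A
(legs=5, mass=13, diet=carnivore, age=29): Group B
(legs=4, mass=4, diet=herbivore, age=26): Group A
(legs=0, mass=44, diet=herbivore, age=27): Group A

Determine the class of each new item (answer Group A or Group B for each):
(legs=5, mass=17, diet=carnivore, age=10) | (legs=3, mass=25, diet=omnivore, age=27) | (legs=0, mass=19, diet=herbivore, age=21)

Rule: diet is herbivore AND age ≥ 13. This holds for each 'Group A' example and fails for each 'Group B' one.

Group B, Group B, Group A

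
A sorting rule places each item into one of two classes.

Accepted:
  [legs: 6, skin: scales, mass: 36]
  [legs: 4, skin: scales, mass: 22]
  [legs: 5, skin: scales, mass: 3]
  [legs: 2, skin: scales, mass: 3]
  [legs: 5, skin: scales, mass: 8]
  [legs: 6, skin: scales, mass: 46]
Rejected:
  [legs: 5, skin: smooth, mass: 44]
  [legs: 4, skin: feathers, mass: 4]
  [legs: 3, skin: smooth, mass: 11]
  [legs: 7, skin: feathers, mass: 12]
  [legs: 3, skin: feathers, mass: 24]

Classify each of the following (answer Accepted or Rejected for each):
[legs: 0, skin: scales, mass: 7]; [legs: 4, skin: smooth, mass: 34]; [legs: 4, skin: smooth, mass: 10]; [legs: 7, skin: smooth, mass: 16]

Looking at the examples, the only property every 'Accepted' case has and every 'Rejected' case lacks is: skin is scales.

Accepted, Rejected, Rejected, Rejected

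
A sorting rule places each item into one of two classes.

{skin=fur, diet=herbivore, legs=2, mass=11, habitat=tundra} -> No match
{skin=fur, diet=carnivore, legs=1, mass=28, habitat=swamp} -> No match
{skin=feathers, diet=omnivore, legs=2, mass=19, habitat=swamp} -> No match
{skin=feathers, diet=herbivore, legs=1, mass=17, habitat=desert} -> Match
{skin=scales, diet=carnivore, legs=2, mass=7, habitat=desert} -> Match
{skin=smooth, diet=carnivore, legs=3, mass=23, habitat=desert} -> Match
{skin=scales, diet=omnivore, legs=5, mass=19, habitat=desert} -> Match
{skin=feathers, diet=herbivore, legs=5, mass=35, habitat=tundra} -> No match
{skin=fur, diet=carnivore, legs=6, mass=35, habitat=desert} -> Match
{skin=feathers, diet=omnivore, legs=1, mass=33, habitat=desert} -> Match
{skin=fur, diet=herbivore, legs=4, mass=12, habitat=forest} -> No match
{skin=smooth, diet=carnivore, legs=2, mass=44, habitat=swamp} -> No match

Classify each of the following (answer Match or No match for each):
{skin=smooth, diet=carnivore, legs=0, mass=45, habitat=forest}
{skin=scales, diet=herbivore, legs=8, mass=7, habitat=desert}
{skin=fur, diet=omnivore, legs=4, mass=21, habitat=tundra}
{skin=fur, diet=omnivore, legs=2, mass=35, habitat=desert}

No match, Match, No match, Match

The classifier is using: habitat is desert.
{skin=smooth, diet=carnivore, legs=0, mass=45, habitat=forest} — habitat is forest, hence No match. {skin=scales, diet=herbivore, legs=8, mass=7, habitat=desert} — habitat is desert, hence Match. {skin=fur, diet=omnivore, legs=4, mass=21, habitat=tundra} — habitat is tundra, hence No match. {skin=fur, diet=omnivore, legs=2, mass=35, habitat=desert} — habitat is desert, hence Match.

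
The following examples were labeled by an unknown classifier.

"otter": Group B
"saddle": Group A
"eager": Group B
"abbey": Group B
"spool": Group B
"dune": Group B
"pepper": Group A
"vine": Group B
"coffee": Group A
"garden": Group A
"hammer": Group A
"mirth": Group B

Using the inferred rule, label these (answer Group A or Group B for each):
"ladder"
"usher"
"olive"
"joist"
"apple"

Group A, Group B, Group B, Group B, Group B

The simplest hypothesis consistent with all the labels is: length 6.
"ladder" → length 6 → Group A.
"usher" → length 5 → Group B.
"olive" → length 5 → Group B.
"joist" → length 5 → Group B.
"apple" → length 5 → Group B.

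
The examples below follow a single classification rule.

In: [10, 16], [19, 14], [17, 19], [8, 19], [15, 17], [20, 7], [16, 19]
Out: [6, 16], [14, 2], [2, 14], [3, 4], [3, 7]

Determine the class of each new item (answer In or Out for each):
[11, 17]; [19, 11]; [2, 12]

Rule: sum ≥ 26. This holds for each 'In' example and fails for each 'Out' one.
[11, 17] → 11+17 = 28 → In.
[19, 11] → 19+11 = 30 → In.
[2, 12] → 2+12 = 14 → Out.

In, In, Out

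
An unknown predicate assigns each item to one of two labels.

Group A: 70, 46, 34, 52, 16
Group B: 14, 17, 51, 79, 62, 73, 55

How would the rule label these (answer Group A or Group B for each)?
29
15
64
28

Group B, Group B, Group A, Group A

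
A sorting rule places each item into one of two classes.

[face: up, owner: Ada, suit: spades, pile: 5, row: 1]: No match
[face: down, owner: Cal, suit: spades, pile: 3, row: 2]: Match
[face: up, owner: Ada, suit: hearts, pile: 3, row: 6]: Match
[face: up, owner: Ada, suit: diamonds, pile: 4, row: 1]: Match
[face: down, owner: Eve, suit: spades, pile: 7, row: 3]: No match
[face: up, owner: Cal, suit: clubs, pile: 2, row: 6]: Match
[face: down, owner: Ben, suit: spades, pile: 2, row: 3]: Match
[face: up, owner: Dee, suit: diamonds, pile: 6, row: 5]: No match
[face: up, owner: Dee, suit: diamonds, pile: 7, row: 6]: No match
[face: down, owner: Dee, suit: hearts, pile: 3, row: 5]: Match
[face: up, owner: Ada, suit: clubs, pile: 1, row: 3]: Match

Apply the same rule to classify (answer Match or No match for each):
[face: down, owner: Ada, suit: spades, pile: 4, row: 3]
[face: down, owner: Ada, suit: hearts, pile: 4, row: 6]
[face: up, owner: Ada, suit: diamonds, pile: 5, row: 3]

The pattern is that an item is 'Match' exactly when: pile ≤ 4.
[face: down, owner: Ada, suit: spades, pile: 4, row: 3]: pile = 4, matches → Match.
[face: down, owner: Ada, suit: hearts, pile: 4, row: 6]: pile = 4, matches → Match.
[face: up, owner: Ada, suit: diamonds, pile: 5, row: 3]: pile = 5, fails this test → No match.

Match, Match, No match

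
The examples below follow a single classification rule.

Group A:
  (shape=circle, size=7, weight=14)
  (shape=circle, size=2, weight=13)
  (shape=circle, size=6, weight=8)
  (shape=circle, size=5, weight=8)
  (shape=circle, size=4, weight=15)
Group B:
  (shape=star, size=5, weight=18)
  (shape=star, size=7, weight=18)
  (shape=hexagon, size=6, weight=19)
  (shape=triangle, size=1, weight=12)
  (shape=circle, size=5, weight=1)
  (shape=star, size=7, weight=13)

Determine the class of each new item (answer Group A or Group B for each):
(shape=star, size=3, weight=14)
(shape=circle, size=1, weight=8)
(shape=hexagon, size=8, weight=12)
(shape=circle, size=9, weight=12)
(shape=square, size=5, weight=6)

One predicate separates the groups cleanly: shape is circle AND weight ≥ 8.
(shape=star, size=3, weight=14): Group B (shape is star, weight = 14).
(shape=circle, size=1, weight=8): Group A (shape is circle, weight = 8).
(shape=hexagon, size=8, weight=12): Group B (shape is hexagon, weight = 12).
(shape=circle, size=9, weight=12): Group A (shape is circle, weight = 12).
(shape=square, size=5, weight=6): Group B (shape is square, weight = 6).

Group B, Group A, Group B, Group A, Group B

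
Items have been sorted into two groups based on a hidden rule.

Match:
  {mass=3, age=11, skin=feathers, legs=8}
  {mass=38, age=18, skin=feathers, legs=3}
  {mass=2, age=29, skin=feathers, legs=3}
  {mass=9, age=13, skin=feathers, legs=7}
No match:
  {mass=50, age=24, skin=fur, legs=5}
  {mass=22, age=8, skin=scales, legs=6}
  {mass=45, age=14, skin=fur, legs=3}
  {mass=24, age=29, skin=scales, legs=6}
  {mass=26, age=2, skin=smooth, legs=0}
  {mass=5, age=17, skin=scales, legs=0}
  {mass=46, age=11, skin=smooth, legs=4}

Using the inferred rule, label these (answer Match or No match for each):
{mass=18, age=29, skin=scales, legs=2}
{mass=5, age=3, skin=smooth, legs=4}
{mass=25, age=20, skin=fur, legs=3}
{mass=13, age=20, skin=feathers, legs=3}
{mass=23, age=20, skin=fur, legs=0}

No match, No match, No match, Match, No match

'Match' ⟺ skin is feathers.
{mass=18, age=29, skin=scales, legs=2} — skin is scales, hence No match.
{mass=5, age=3, skin=smooth, legs=4} — skin is smooth, hence No match.
{mass=25, age=20, skin=fur, legs=3} — skin is fur, hence No match.
{mass=13, age=20, skin=feathers, legs=3} — skin is feathers, hence Match.
{mass=23, age=20, skin=fur, legs=0} — skin is fur, hence No match.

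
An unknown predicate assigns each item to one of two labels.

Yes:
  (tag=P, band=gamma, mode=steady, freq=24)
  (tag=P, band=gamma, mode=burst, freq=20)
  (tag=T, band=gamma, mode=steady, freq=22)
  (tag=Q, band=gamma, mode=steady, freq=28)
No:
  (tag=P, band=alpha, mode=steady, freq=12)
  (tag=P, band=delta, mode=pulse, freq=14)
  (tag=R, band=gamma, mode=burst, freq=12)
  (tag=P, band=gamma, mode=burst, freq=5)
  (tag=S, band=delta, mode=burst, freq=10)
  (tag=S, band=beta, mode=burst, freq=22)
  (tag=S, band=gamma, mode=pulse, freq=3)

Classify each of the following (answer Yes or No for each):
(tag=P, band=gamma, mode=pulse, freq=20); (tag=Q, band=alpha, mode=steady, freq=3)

Yes, No

Rule: band is gamma AND freq ≥ 14. This holds for each 'Yes' example and fails for each 'No' one.
Yes: (tag=P, band=gamma, mode=pulse, freq=20), since band is gamma, freq = 20. No: (tag=Q, band=alpha, mode=steady, freq=3), since band is alpha, freq = 3.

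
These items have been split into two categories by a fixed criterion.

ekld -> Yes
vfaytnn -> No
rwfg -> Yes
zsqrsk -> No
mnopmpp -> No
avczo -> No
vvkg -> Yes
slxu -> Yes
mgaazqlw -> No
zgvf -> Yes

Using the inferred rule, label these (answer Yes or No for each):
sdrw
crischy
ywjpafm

Checking candidate rules against both groups, what survives is: length 4.
sdrw: length 4 — passes, so Yes.
crischy: length 7 — fails the rule, so No.
ywjpafm: length 7 — fails the rule, so No.

Yes, No, No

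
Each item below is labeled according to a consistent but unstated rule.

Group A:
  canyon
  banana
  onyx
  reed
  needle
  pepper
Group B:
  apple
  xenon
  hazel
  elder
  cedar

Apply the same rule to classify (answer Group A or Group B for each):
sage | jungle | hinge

The common property of the 'Group A' items is: even length. No 'Group B' item has it.
sage — length 4, hence Group A. jungle — length 6, hence Group A. hinge — length 5, hence Group B.

Group A, Group A, Group B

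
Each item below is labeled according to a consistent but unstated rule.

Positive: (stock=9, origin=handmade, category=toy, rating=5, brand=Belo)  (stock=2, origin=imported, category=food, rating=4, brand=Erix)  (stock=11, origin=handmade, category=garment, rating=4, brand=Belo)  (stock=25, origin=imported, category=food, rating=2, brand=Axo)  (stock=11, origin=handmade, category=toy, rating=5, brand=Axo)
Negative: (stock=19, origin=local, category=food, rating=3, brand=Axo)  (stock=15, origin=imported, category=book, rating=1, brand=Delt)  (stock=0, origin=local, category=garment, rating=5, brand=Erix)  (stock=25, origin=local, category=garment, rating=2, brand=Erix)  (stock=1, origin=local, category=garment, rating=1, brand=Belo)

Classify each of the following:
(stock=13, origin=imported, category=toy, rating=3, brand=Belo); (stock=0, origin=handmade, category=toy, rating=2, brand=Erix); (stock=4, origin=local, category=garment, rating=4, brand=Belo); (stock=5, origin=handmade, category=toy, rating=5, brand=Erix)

Positive, Positive, Negative, Positive

All 'Positive' examples share one property — origin is not local AND rating ≥ 2 — and every 'Negative' example lacks it.
(stock=13, origin=imported, category=toy, rating=3, brand=Belo) — origin is imported, rating = 3, hence Positive. (stock=0, origin=handmade, category=toy, rating=2, brand=Erix) — origin is handmade, rating = 2, hence Positive. (stock=4, origin=local, category=garment, rating=4, brand=Belo) — origin is local, rating = 4, hence Negative. (stock=5, origin=handmade, category=toy, rating=5, brand=Erix) — origin is handmade, rating = 5, hence Positive.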